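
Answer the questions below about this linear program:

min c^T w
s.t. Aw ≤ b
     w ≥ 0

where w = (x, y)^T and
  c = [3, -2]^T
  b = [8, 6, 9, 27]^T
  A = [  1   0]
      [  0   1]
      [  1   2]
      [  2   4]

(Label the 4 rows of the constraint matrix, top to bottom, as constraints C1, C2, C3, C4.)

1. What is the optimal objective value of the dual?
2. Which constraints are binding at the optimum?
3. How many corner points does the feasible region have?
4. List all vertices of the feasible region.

1. -9 (by strong duality, equal to the primal optimum)
2. C3, x ≥ 0
3. 4
4. (0, 0), (8, 0), (8, 0.5), (0, 4.5)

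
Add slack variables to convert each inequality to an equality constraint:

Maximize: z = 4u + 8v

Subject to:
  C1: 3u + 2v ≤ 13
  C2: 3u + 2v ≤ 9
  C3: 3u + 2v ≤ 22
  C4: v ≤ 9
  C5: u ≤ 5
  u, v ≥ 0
max z = 4u + 8v

s.t.
  3u + 2v + s1 = 13
  3u + 2v + s2 = 9
  3u + 2v + s3 = 22
  v + s4 = 9
  u + s5 = 5
  u, v, s1, s2, s3, s4, s5 ≥ 0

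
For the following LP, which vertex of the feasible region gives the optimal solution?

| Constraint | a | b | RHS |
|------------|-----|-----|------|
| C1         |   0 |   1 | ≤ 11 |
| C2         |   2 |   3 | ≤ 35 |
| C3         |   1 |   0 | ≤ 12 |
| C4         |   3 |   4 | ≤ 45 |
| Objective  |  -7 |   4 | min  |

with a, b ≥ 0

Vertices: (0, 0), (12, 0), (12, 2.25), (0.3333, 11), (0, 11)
Evaluating z = -7a + 4b at each vertex:
  (0, 0): z = 0
  (12, 0): z = -84
  (12, 2.25): z = -75
  (0.3333, 11): z = 41.67
  (0, 11): z = 44

The smallest value is z = -84, attained at (12, 0).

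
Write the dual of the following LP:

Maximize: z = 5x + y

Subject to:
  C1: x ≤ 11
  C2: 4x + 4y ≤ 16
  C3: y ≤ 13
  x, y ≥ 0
Minimize: z = 11y1 + 16y2 + 13y3

Subject to:
  C1: -y1 - 4y2 ≤ -5
  C2: -4y2 - y3 ≤ -1
  y1, y2, y3 ≥ 0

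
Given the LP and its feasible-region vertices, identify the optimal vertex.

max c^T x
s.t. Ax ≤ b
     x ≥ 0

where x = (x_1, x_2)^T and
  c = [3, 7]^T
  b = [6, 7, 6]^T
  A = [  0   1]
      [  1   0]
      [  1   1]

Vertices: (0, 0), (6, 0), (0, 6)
Evaluating z = 3x_1 + 7x_2 at each vertex:
  (0, 0): z = 0
  (6, 0): z = 18
  (0, 6): z = 42

The largest value is z = 42, attained at (0, 6).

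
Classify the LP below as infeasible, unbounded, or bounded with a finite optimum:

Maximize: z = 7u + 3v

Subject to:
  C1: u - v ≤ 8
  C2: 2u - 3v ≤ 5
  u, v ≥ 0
Feasible point: (0, 0) satisfies every constraint, so the LP is feasible.
Direction d = (0, 1): for each constraint row a, a·d ≤ 0 —
  (1)(0) + (-1)(1) = -1 ≤ 0
  (2)(0) + (-3)(1) = -3 ≤ 0
and d ≥ 0, so (0, 0) + t·d stays feasible for every t ≥ 0. Along this ray z = 7u + 3v changes by 3 per unit t, so z → +∞.

Unbounded: there is a feasible ray along which z → +∞.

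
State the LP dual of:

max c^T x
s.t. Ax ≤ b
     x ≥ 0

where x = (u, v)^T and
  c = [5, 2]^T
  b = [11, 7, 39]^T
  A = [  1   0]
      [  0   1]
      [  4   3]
Minimize: z = 11y1 + 7y2 + 39y3

Subject to:
  C1: -y1 - 4y3 ≤ -5
  C2: -y2 - 3y3 ≤ -2
  y1, y2, y3 ≥ 0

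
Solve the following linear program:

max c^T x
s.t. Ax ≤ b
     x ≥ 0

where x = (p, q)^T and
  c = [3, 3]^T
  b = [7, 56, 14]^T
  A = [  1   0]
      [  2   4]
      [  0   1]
p = 7, q = 10.5, z = 52.5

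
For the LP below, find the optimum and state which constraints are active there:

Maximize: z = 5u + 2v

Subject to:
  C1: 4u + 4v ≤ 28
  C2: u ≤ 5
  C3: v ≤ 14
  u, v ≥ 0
Optimal: u = 5, v = 2
Binding: C1, C2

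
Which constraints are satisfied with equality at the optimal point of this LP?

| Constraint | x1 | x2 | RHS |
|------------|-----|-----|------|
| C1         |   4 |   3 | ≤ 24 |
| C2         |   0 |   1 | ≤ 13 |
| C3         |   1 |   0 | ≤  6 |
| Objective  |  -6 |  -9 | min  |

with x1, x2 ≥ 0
Optimal: x1 = 0, x2 = 8
Slack at optimum:
  C1: slack = 0 (binding)
  C2: slack = 5
  C3: slack = 6
  x1 ≥ 0: x1 = 0 (binding)
  x2 ≥ 0: x2 = 8
Binding constraints: C1, x1 ≥ 0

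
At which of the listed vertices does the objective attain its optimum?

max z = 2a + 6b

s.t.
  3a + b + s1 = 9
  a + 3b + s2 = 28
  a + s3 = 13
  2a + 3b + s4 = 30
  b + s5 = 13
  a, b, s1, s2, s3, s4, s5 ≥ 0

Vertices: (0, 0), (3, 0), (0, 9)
Evaluating z = 2a + 6b at each vertex:
  (0, 0): z = 0
  (3, 0): z = 6
  (0, 9): z = 54

The largest value is z = 54, attained at (0, 9).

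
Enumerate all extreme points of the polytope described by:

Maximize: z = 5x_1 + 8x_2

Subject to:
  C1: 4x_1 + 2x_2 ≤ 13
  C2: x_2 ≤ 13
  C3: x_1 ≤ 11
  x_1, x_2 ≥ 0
Each vertex is the intersection of two constraint boundaries that also satisfies all remaining constraints:
  x_1 = 0 and x_2 = 0 → (0, 0)
  4x_1 + 2x_2 = 13 and x_2 = 0 → (3.25, 0)
  4x_1 + 2x_2 = 13 and x_1 = 0 → (0, 6.5)

Vertices: (0, 0), (3.25, 0), (0, 6.5)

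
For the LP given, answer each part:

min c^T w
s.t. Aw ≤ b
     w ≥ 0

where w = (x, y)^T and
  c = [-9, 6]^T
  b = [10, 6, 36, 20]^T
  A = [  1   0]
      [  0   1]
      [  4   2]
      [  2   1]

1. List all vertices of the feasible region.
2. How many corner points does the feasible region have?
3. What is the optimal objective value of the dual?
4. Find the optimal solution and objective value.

1. (0, 0), (9, 0), (6, 6), (0, 6)
2. 4
3. -81 (by strong duality, equal to the primal optimum)
4. x = 9, y = 0, z = -81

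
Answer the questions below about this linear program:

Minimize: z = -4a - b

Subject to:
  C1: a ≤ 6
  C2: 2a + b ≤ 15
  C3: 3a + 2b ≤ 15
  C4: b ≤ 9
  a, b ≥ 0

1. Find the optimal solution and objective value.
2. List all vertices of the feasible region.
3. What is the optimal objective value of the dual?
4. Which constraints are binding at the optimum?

1. a = 5, b = 0, z = -20
2. (0, 0), (5, 0), (0, 7.5)
3. -20 (by strong duality, equal to the primal optimum)
4. C3, b ≥ 0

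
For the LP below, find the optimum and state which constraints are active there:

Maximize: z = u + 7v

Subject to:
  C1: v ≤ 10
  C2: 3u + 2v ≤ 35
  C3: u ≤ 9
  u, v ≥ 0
Optimal: u = 5, v = 10
Slack at optimum:
  C1: slack = 0 (binding)
  C2: slack = 0 (binding)
  C3: slack = 4
  u ≥ 0: u = 5
  v ≥ 0: v = 10
Binding constraints: C1, C2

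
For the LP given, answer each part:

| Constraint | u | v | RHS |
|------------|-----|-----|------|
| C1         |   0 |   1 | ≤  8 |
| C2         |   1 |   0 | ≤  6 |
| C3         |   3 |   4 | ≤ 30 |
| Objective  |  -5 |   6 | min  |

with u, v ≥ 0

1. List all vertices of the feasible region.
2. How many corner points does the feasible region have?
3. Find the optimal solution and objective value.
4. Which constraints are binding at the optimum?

1. (0, 0), (6, 0), (6, 3), (0, 7.5)
2. 4
3. u = 6, v = 0, z = -30
4. C2, v ≥ 0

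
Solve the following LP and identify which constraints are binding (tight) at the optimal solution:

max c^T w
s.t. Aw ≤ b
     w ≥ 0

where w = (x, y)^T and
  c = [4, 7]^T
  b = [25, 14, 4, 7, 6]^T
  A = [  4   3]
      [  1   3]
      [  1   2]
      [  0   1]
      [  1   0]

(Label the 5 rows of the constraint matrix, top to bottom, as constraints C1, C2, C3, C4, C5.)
Optimal: x = 4, y = 0
Slack at optimum:
  C1: slack = 9
  C2: slack = 10
  C3: slack = 0 (binding)
  C4: slack = 7
  C5: slack = 2
  x ≥ 0: x = 4
  y ≥ 0: y = 0 (binding)
Binding constraints: C3, y ≥ 0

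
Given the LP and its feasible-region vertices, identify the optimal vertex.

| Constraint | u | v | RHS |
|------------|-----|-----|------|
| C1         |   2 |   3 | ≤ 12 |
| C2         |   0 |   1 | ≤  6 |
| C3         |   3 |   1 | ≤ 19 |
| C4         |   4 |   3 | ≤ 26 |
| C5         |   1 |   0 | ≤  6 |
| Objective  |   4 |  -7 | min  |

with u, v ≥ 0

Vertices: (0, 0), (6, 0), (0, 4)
(0, 4) with z = -28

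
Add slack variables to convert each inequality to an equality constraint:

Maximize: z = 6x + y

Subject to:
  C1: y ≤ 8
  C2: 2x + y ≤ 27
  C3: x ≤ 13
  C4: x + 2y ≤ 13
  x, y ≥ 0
max z = 6x + y

s.t.
  y + s1 = 8
  2x + y + s2 = 27
  x + s3 = 13
  x + 2y + s4 = 13
  x, y, s1, s2, s3, s4 ≥ 0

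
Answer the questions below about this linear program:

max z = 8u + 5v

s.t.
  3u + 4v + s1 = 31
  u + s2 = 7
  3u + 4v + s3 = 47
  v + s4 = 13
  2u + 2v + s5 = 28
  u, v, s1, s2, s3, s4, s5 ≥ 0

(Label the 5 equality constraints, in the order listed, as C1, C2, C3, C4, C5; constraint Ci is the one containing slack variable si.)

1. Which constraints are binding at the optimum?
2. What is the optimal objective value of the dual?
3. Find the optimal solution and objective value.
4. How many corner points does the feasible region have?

1. C1, C2
2. 68.5 (by strong duality, equal to the primal optimum)
3. u = 7, v = 2.5, z = 68.5
4. 4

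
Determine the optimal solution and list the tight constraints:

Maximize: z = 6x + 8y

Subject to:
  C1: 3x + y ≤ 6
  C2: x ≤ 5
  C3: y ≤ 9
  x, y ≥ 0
Optimal: x = 0, y = 6
Slack at optimum:
  C1: slack = 0 (binding)
  C2: slack = 5
  C3: slack = 3
  x ≥ 0: x = 0 (binding)
  y ≥ 0: y = 6
Binding constraints: C1, x ≥ 0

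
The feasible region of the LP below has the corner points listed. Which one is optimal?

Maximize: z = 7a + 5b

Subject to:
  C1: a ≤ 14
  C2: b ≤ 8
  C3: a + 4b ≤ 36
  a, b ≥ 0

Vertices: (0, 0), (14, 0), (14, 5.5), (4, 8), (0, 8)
Evaluating z = 7a + 5b at each vertex:
  (0, 0): z = 0
  (14, 0): z = 98
  (14, 5.5): z = 125.5
  (4, 8): z = 68
  (0, 8): z = 40

The largest value is z = 125.5, attained at (14, 5.5).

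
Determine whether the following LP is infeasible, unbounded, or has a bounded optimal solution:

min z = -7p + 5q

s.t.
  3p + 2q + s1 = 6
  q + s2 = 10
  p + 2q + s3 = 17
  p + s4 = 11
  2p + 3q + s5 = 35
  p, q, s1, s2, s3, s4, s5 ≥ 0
The point (2, 0) satisfies every constraint, so the LP is feasible; the constraints give p ≤ 11 and q ≤ 10, which with p, q ≥ 0 keep the feasible region inside a bounded box. A feasible, bounded LP attains a finite optimum at a vertex.

Evaluating z = -7p + 5q at each vertex:
  (0, 0): z = 0
  (2, 0): z = -14
  (0, 3): z = 15

The LP has an optimal solution: (2, 0) with z = -14.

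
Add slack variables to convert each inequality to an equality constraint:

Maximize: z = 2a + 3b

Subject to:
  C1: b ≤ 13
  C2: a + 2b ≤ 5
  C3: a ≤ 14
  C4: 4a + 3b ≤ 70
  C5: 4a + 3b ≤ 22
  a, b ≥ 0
max z = 2a + 3b

s.t.
  b + s1 = 13
  a + 2b + s2 = 5
  a + s3 = 14
  4a + 3b + s4 = 70
  4a + 3b + s5 = 22
  a, b, s1, s2, s3, s4, s5 ≥ 0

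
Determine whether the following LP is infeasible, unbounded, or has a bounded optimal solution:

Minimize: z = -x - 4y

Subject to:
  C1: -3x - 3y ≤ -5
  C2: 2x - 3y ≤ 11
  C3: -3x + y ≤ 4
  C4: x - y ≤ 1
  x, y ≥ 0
Feasible point: (0, 2) satisfies every constraint, so the LP is feasible.
Direction d = (1, 1): for each constraint row a, a·d ≤ 0 —
  (-3)(1) + (-3)(1) = -6 ≤ 0
  (2)(1) + (-3)(1) = -1 ≤ 0
  (-3)(1) + (1)(1) = -2 ≤ 0
  (1)(1) + (-1)(1) = 0 ≤ 0
and d ≥ 0, so (0, 2) + t·d stays feasible for every t ≥ 0. Along this ray z = -x - 4y changes by -5 per unit t, so z → −∞.

Unbounded — the objective can decrease without bound over the feasible region.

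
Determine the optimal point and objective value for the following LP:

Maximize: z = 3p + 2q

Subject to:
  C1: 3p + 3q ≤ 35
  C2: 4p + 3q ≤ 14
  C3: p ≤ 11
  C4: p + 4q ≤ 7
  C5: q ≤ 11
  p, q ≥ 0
Each vertex is the intersection of two constraint boundaries that also satisfies all remaining constraints:
  p = 0 and q = 0 → (0, 0)
  4p + 3q = 14 and q = 0 → (3.5, 0)
  4p + 3q = 14 and p + 4q = 7 → (2.692, 1.077)
  p + 4q = 7 and p = 0 → (0, 1.75)

Evaluating z = 3p + 2q at each vertex:
  (0, 0): z = 0
  (3.5, 0): z = 10.5
  (2.692, 1.077): z = 10.23
  (0, 1.75): z = 3.5

The maximum is at (3.5, 0) with z = 10.5.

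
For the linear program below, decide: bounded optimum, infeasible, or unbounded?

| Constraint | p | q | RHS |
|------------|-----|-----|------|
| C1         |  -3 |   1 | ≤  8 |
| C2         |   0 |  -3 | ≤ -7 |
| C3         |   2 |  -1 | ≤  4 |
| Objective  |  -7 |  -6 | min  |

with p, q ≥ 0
Feasible point: (0, 3) satisfies every constraint, so the LP is feasible.
Direction d = (1, 3): for each constraint row a, a·d ≤ 0 —
  (-3)(1) + (1)(3) = 0 ≤ 0
  (0)(1) + (-3)(3) = -9 ≤ 0
  (2)(1) + (-1)(3) = -1 ≤ 0
and d ≥ 0, so (0, 3) + t·d stays feasible for every t ≥ 0. Along this ray z = -7p - 6q changes by -25 per unit t, so z → −∞.

The LP is unbounded; z can be made arbitrarily small.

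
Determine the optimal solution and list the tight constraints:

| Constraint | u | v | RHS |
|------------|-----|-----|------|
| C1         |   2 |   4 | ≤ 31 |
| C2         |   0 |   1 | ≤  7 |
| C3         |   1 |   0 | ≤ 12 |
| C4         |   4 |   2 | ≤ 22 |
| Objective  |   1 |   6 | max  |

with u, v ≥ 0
Optimal: u = 1.5, v = 7
Slack at optimum:
  C1: slack = 0 (binding)
  C2: slack = 0 (binding)
  C3: slack = 10.5
  C4: slack = 2
  u ≥ 0: u = 1.5
  v ≥ 0: v = 7
Binding constraints: C1, C2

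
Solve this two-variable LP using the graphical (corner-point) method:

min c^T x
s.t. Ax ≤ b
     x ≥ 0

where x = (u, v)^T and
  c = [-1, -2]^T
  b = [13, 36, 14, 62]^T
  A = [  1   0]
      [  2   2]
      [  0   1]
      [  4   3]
Each vertex is the intersection of two constraint boundaries that also satisfies all remaining constraints:
  u = 0 and v = 0 → (0, 0)
  u = 13 and v = 0 → (13, 0)
  u = 13 and 4u + 3v = 62 → (13, 3.333)
  2u + 2v = 36 and 4u + 3v = 62 → (8, 10)
  2u + 2v = 36 and v = 14 → (4, 14)
  v = 14 and u = 0 → (0, 14)

Evaluating z = -u - 2v at each vertex:
  (0, 0): z = 0
  (13, 0): z = -13
  (13, 3.333): z = -19.67
  (8, 10): z = -28
  (4, 14): z = -32
  (0, 14): z = -28

The minimum is at (4, 14) with z = -32.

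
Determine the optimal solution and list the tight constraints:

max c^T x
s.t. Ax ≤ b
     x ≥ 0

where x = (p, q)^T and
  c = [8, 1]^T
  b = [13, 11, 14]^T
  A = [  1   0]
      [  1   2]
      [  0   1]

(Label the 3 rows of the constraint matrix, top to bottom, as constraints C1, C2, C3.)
Optimal: p = 11, q = 0
Slack at optimum:
  C1: slack = 2
  C2: slack = 0 (binding)
  C3: slack = 14
  p ≥ 0: p = 11
  q ≥ 0: q = 0 (binding)
Binding constraints: C2, q ≥ 0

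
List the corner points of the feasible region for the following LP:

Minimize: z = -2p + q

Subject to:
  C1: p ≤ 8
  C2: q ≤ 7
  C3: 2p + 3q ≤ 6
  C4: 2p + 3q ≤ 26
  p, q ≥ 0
Each vertex is the intersection of two constraint boundaries that also satisfies all remaining constraints:
  p = 0 and q = 0 → (0, 0)
  2p + 3q = 6 and q = 0 → (3, 0)
  2p + 3q = 6 and p = 0 → (0, 2)

Vertices: (0, 0), (3, 0), (0, 2)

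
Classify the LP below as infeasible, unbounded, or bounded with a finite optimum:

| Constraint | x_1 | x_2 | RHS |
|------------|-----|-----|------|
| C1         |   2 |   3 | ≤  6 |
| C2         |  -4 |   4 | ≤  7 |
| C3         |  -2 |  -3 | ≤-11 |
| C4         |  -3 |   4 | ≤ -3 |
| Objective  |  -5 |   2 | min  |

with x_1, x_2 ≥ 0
C1 requires 2x_1 + 3x_2 ≤ 6, while C3 (-2x_1 - 3x_2 ≤ -11) is equivalent to 2x_1 + 3x_2 ≥ 11. Together they would need 11 ≤ 2x_1 + 3x_2 ≤ 6, which is impossible since 11 > 6. No point satisfies all constraints.

Infeasible: no point satisfies all constraints simultaneously.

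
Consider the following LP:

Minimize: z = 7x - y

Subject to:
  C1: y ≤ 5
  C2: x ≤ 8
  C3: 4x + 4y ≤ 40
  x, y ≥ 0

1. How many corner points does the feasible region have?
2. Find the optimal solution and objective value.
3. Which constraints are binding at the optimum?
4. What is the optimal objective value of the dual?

1. 5
2. x = 0, y = 5, z = -5
3. C1, x ≥ 0
4. -5 (by strong duality, equal to the primal optimum)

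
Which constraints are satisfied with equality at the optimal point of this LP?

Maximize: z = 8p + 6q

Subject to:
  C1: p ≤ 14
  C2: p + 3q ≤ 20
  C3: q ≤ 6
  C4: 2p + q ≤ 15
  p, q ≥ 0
Optimal: p = 5, q = 5
Binding: C2, C4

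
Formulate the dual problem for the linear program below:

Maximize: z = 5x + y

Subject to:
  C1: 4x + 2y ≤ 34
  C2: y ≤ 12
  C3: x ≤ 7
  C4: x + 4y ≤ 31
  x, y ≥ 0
Minimize: z = 34y1 + 12y2 + 7y3 + 31y4

Subject to:
  C1: -4y1 - y3 - y4 ≤ -5
  C2: -2y1 - y2 - 4y4 ≤ -1
  y1, y2, y3, y4 ≥ 0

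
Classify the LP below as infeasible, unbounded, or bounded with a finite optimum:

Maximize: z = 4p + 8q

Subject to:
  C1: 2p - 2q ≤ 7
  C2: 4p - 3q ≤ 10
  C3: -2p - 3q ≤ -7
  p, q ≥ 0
Feasible point: (0, 3) satisfies every constraint, so the LP is feasible.
Direction d = (0, 1): for each constraint row a, a·d ≤ 0 —
  (2)(0) + (-2)(1) = -2 ≤ 0
  (4)(0) + (-3)(1) = -3 ≤ 0
  (-2)(0) + (-3)(1) = -3 ≤ 0
and d ≥ 0, so (0, 3) + t·d stays feasible for every t ≥ 0. Along this ray z = 4p + 8q changes by 8 per unit t, so z → +∞.

Unbounded: there is a feasible ray along which z → +∞.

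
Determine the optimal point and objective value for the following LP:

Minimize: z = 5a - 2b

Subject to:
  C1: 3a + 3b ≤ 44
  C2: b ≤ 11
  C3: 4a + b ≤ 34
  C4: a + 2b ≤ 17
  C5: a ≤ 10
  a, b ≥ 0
Each vertex is the intersection of two constraint boundaries that also satisfies all remaining constraints:
  a = 0 and b = 0 → (0, 0)
  4a + b = 34 and b = 0 → (8.5, 0)
  4a + b = 34 and a + 2b = 17 → (7.286, 4.857)
  a + 2b = 17 and a = 0 → (0, 8.5)

Evaluating z = 5a - 2b at each vertex:
  (0, 0): z = 0
  (8.5, 0): z = 42.5
  (7.286, 4.857): z = 26.71
  (0, 8.5): z = -17

The minimum is at (0, 8.5) with z = -17.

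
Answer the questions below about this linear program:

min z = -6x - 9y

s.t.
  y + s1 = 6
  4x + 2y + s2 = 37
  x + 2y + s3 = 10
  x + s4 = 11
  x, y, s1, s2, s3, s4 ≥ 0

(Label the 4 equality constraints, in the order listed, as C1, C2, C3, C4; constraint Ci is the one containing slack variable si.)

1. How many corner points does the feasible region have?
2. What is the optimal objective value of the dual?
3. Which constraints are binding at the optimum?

1. 4
2. -58.5 (by strong duality, equal to the primal optimum)
3. C2, C3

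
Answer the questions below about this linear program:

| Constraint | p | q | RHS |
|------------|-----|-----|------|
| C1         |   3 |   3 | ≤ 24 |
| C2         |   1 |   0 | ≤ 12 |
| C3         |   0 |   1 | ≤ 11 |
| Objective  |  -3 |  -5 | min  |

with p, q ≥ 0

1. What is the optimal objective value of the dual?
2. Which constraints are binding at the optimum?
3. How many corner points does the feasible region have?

1. -40 (by strong duality, equal to the primal optimum)
2. C1, p ≥ 0
3. 3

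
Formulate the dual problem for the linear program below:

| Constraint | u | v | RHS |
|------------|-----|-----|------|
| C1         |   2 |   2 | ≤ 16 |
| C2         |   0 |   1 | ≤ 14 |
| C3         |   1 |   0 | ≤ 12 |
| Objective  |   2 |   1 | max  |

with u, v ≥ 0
Minimize: z = 16y1 + 14y2 + 12y3

Subject to:
  C1: -2y1 - y3 ≤ -2
  C2: -2y1 - y2 ≤ -1
  y1, y2, y3 ≥ 0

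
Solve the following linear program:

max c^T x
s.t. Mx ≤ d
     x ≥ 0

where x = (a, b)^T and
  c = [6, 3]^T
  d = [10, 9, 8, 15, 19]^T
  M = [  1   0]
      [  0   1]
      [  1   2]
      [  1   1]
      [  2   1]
Each vertex is the intersection of two constraint boundaries that also satisfies all remaining constraints:
  a = 0 and b = 0 → (0, 0)
  a + 2b = 8 and b = 0 → (8, 0)
  a + 2b = 8 and a = 0 → (0, 4)

Evaluating z = 6a + 3b at each vertex:
  (0, 0): z = 0
  (8, 0): z = 48
  (0, 4): z = 12

The maximum is at (8, 0) with z = 48.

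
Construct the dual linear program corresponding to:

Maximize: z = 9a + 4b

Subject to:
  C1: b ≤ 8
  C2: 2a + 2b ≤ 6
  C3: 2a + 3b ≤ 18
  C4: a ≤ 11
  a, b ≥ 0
Minimize: z = 8y1 + 6y2 + 18y3 + 11y4

Subject to:
  C1: -2y2 - 2y3 - y4 ≤ -9
  C2: -y1 - 2y2 - 3y3 ≤ -4
  y1, y2, y3, y4 ≥ 0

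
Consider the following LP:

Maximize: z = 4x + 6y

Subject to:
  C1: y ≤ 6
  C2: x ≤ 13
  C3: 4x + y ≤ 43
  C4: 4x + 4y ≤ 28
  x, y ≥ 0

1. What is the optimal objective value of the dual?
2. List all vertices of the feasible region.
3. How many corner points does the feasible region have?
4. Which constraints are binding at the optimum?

1. 40 (by strong duality, equal to the primal optimum)
2. (0, 0), (7, 0), (1, 6), (0, 6)
3. 4
4. C1, C4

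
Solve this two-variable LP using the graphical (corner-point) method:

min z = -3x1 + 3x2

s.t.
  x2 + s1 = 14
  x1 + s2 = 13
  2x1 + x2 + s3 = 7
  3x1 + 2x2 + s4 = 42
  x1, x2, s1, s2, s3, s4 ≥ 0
x1 = 3.5, x2 = 0, z = -10.5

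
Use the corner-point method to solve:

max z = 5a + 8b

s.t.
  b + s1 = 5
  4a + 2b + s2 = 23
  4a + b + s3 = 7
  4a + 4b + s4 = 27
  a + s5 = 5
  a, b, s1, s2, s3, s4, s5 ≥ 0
Each vertex is the intersection of two constraint boundaries that also satisfies all remaining constraints:
  a = 0 and b = 0 → (0, 0)
  4a + b = 7 and b = 0 → (1.75, 0)
  b = 5 and 4a + b = 7 → (0.5, 5)
  b = 5 and a = 0 → (0, 5)

Evaluating z = 5a + 8b at each vertex:
  (0, 0): z = 0
  (1.75, 0): z = 8.75
  (0.5, 5): z = 42.5
  (0, 5): z = 40

The maximum is at (0.5, 5) with z = 42.5.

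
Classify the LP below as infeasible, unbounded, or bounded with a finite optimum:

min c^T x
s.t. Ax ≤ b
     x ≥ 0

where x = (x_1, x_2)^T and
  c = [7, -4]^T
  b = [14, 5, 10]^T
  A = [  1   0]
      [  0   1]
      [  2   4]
The point (0, 2.5) satisfies every constraint, so the LP is feasible; the constraints give x_1 ≤ 14 and x_2 ≤ 5, which with x_1, x_2 ≥ 0 keep the feasible region inside a bounded box. A feasible, bounded LP attains a finite optimum at a vertex.

Evaluating z = 7x_1 - 4x_2 at each vertex:
  (0, 0): z = 0
  (5, 0): z = 35
  (0, 2.5): z = -10

The LP has an optimal solution: (0, 2.5) with z = -10.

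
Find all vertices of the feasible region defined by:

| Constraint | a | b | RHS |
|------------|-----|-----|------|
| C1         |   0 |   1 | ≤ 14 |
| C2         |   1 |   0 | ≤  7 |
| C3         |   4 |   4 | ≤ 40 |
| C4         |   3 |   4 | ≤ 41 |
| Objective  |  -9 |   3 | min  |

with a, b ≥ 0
Each vertex is the intersection of two constraint boundaries that also satisfies all remaining constraints:
  a = 0 and b = 0 → (0, 0)
  a = 7 and b = 0 → (7, 0)
  a = 7 and 4a + 4b = 40 → (7, 3)
  4a + 4b = 40 and a = 0 → (0, 10)

Vertices: (0, 0), (7, 0), (7, 3), (0, 10)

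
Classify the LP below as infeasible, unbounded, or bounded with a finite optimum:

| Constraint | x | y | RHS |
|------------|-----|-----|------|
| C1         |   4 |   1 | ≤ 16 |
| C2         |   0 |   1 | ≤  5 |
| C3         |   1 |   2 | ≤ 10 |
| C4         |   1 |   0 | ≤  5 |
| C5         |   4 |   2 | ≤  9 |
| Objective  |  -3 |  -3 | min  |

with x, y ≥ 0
The point (0, 4.5) satisfies every constraint, so the LP is feasible; the constraints give x ≤ 5 and y ≤ 5, which with x, y ≥ 0 keep the feasible region inside a bounded box. A feasible, bounded LP attains a finite optimum at a vertex.

The LP has an optimal solution: (0, 4.5) with z = -13.5.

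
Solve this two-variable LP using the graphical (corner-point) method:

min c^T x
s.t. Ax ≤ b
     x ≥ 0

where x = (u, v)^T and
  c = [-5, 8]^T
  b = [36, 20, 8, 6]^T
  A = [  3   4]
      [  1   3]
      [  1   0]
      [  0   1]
Each vertex is the intersection of two constraint boundaries that also satisfies all remaining constraints:
  u = 0 and v = 0 → (0, 0)
  u = 8 and v = 0 → (8, 0)
  3u + 4v = 36 and u = 8 → (8, 3)
  3u + 4v = 36 and u + 3v = 20 → (5.6, 4.8)
  u + 3v = 20 and v = 6 → (2, 6)
  v = 6 and u = 0 → (0, 6)

Evaluating z = -5u + 8v at each vertex:
  (0, 0): z = 0
  (8, 0): z = -40
  (8, 3): z = -16
  (5.6, 4.8): z = 10.4
  (2, 6): z = 38
  (0, 6): z = 48

The minimum is at (8, 0) with z = -40.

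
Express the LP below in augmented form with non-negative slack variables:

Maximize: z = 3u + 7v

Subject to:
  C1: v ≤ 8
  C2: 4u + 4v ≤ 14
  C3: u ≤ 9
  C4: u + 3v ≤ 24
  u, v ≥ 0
max z = 3u + 7v

s.t.
  v + s1 = 8
  4u + 4v + s2 = 14
  u + s3 = 9
  u + 3v + s4 = 24
  u, v, s1, s2, s3, s4 ≥ 0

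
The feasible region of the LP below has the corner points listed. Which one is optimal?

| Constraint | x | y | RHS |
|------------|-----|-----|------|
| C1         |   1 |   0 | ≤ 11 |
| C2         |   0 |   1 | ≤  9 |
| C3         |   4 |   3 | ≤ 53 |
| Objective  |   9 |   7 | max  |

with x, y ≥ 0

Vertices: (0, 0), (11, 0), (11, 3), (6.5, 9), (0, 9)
Evaluating z = 9x + 7y at each vertex:
  (0, 0): z = 0
  (11, 0): z = 99
  (11, 3): z = 120
  (6.5, 9): z = 121.5
  (0, 9): z = 63

The largest value is z = 121.5, attained at (6.5, 9).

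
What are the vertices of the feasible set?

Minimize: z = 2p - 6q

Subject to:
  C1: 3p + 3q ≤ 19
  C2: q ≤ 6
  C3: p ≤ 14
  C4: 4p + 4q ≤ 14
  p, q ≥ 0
Each vertex is the intersection of two constraint boundaries that also satisfies all remaining constraints:
  p = 0 and q = 0 → (0, 0)
  4p + 4q = 14 and q = 0 → (3.5, 0)
  4p + 4q = 14 and p = 0 → (0, 3.5)

Vertices: (0, 0), (3.5, 0), (0, 3.5)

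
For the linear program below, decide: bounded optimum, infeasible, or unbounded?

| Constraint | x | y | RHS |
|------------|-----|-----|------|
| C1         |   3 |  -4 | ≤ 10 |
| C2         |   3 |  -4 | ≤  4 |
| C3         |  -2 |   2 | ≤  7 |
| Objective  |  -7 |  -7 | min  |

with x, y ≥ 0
Feasible point: (0, 0) satisfies every constraint, so the LP is feasible.
Direction d = (1, 1): for each constraint row a, a·d ≤ 0 —
  (3)(1) + (-4)(1) = -1 ≤ 0
  (3)(1) + (-4)(1) = -1 ≤ 0
  (-2)(1) + (2)(1) = 0 ≤ 0
and d ≥ 0, so (0, 0) + t·d stays feasible for every t ≥ 0. Along this ray z = -7x - 7y changes by -14 per unit t, so z → −∞.

Unbounded: there is a feasible ray along which z → −∞.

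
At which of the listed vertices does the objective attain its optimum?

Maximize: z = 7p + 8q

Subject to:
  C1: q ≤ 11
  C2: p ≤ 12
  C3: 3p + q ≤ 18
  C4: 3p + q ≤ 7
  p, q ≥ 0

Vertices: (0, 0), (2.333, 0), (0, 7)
(0, 7) with z = 56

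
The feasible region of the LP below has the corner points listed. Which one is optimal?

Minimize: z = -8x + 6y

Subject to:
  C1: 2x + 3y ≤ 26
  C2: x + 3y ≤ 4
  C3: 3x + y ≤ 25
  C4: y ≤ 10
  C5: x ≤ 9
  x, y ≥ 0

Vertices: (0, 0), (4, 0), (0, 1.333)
Evaluating z = -8x + 6y at each vertex:
  (0, 0): z = 0
  (4, 0): z = -32
  (0, 1.333): z = 8

The smallest value is z = -32, attained at (4, 0).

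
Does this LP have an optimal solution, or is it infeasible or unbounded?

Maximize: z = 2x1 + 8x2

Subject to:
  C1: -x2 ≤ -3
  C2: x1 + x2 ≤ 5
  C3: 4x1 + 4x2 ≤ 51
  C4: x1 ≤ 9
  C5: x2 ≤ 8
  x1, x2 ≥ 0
The point (0, 5) satisfies every constraint, so the LP is feasible; the constraints give x1 ≤ 9 and x2 ≤ 8, which with x1, x2 ≥ 0 keep the feasible region inside a bounded box. A feasible, bounded LP attains a finite optimum at a vertex.

Bounded optimum: z* = 40 at (0, 5).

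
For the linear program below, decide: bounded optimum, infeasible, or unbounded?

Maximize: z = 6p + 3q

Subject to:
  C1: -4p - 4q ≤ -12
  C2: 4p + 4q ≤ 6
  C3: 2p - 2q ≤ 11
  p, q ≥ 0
C2 requires 4p + 4q ≤ 6, while C1 (-4p - 4q ≤ -12) is equivalent to 4p + 4q ≥ 12. Together they would need 12 ≤ 4p + 4q ≤ 6, which is impossible since 12 > 6. No point satisfies all constraints.

The feasible region is empty; the LP is infeasible.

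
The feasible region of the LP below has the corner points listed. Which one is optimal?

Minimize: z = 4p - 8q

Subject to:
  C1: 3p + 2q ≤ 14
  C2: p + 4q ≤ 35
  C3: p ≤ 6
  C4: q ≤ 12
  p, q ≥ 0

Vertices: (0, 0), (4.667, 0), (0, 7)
(0, 7) with z = -56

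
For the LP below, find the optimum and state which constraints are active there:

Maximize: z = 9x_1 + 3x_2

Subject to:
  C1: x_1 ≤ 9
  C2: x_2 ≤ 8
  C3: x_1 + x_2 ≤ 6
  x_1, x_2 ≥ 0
Optimal: x_1 = 6, x_2 = 0
Slack at optimum:
  C1: slack = 3
  C2: slack = 8
  C3: slack = 0 (binding)
  x_1 ≥ 0: x_1 = 6
  x_2 ≥ 0: x_2 = 0 (binding)
Binding constraints: C3, x_2 ≥ 0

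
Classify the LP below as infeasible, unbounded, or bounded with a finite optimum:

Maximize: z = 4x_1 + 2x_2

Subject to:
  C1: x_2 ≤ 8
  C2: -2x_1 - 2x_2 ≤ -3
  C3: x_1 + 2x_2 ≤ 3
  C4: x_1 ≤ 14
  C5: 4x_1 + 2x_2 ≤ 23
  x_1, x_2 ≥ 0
The point (3, 0) satisfies every constraint, so the LP is feasible; the constraints give x_1 ≤ 14 and x_2 ≤ 8, which with x_1, x_2 ≥ 0 keep the feasible region inside a bounded box. A feasible, bounded LP attains a finite optimum at a vertex.

Evaluating z = 4x_1 + 2x_2 at each vertex:
  (1.5, 0): z = 6
  (3, 0): z = 12
  (0, 1.5): z = 3

The LP has an optimal solution: (3, 0) with z = 12.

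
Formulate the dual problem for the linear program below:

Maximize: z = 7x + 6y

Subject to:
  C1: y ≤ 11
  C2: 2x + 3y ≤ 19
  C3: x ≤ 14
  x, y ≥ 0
Minimize: z = 11y1 + 19y2 + 14y3

Subject to:
  C1: -2y2 - y3 ≤ -7
  C2: -y1 - 3y2 ≤ -6
  y1, y2, y3 ≥ 0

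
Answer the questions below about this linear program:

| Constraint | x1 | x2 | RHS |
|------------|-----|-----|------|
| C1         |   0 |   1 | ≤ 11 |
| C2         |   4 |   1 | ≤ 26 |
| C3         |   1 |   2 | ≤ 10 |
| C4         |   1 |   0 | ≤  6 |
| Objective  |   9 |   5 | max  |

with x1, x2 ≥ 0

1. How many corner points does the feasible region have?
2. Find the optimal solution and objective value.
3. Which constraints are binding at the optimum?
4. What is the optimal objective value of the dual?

1. 4
2. x1 = 6, x2 = 2, z = 64
3. C2, C3, C4
4. 64 (by strong duality, equal to the primal optimum)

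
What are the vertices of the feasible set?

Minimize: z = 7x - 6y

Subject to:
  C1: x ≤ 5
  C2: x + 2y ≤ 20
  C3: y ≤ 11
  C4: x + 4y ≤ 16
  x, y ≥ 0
Each vertex is the intersection of two constraint boundaries that also satisfies all remaining constraints:
  x = 0 and y = 0 → (0, 0)
  x = 5 and y = 0 → (5, 0)
  x = 5 and x + 4y = 16 → (5, 2.75)
  x + 4y = 16 and x = 0 → (0, 4)

Vertices: (0, 0), (5, 0), (5, 2.75), (0, 4)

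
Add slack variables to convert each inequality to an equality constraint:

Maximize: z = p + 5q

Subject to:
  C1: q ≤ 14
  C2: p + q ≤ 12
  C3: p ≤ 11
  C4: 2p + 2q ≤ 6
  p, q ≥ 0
max z = p + 5q

s.t.
  q + s1 = 14
  p + q + s2 = 12
  p + s3 = 11
  2p + 2q + s4 = 6
  p, q, s1, s2, s3, s4 ≥ 0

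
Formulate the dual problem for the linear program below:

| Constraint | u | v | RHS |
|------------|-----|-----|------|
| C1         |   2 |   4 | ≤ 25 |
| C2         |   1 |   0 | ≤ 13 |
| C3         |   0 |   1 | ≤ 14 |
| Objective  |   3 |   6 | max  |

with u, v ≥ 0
Minimize: z = 25y1 + 13y2 + 14y3

Subject to:
  C1: -2y1 - y2 ≤ -3
  C2: -4y1 - y3 ≤ -6
  y1, y2, y3 ≥ 0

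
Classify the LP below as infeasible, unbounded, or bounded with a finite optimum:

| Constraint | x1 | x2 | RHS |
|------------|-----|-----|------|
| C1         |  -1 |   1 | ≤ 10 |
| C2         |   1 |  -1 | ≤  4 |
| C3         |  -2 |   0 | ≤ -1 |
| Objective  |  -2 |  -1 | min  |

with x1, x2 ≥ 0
Feasible point: (1, 0) satisfies every constraint, so the LP is feasible.
Direction d = (1, 1): for each constraint row a, a·d ≤ 0 —
  (-1)(1) + (1)(1) = 0 ≤ 0
  (1)(1) + (-1)(1) = 0 ≤ 0
  (-2)(1) + (0)(1) = -2 ≤ 0
and d ≥ 0, so (1, 0) + t·d stays feasible for every t ≥ 0. Along this ray z = -2x1 - x2 changes by -3 per unit t, so z → −∞.

Unbounded: there is a feasible ray along which z → −∞.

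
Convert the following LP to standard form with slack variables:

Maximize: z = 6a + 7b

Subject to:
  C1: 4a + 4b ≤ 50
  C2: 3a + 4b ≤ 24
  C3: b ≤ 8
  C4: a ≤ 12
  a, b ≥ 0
max z = 6a + 7b

s.t.
  4a + 4b + s1 = 50
  3a + 4b + s2 = 24
  b + s3 = 8
  a + s4 = 12
  a, b, s1, s2, s3, s4 ≥ 0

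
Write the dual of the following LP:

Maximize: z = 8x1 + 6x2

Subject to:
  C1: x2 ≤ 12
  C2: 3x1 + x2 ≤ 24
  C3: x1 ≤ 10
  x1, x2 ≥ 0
Minimize: z = 12y1 + 24y2 + 10y3

Subject to:
  C1: -3y2 - y3 ≤ -8
  C2: -y1 - y2 ≤ -6
  y1, y2, y3 ≥ 0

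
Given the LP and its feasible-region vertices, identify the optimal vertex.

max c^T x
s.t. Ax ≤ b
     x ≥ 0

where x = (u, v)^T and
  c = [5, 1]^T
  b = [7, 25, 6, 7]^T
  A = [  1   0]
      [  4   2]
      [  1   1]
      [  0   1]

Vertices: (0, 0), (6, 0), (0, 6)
Evaluating z = 5u + v at each vertex:
  (0, 0): z = 0
  (6, 0): z = 30
  (0, 6): z = 6

The largest value is z = 30, attained at (6, 0).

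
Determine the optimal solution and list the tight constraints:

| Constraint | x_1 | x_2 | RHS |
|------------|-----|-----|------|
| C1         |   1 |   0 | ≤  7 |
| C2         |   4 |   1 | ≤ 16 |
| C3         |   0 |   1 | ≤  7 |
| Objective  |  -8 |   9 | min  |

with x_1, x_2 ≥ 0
Optimal: x_1 = 4, x_2 = 0
Binding: C2, x_2 ≥ 0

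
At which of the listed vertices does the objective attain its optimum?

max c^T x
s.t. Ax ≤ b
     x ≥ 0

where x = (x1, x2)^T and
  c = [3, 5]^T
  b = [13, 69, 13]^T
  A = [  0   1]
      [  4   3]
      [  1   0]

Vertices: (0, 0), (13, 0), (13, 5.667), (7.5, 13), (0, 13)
(7.5, 13) with z = 87.5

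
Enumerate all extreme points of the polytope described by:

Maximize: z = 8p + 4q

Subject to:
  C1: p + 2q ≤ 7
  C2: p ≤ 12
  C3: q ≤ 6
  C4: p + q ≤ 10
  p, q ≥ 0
Each vertex is the intersection of two constraint boundaries that also satisfies all remaining constraints:
  p = 0 and q = 0 → (0, 0)
  p + 2q = 7 and q = 0 → (7, 0)
  p + 2q = 7 and p = 0 → (0, 3.5)

Vertices: (0, 0), (7, 0), (0, 3.5)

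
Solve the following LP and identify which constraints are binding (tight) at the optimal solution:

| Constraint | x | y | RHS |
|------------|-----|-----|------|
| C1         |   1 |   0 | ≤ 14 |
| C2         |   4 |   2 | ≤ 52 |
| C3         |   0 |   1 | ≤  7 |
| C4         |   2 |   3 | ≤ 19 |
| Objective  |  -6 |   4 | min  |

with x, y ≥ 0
Optimal: x = 9.5, y = 0
Slack at optimum:
  C1: slack = 4.5
  C2: slack = 14
  C3: slack = 7
  C4: slack = 0 (binding)
  x ≥ 0: x = 9.5
  y ≥ 0: y = 0 (binding)
Binding constraints: C4, y ≥ 0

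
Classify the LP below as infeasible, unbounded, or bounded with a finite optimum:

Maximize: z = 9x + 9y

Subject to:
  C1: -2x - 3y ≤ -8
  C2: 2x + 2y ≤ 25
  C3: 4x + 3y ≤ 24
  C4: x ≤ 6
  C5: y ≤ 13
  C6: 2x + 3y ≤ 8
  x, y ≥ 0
The point (4, 0) satisfies every constraint, so the LP is feasible; the constraints give x ≤ 6 and y ≤ 13, which with x, y ≥ 0 keep the feasible region inside a bounded box. A feasible, bounded LP attains a finite optimum at a vertex.

Feasible with finite optimum z* = 36 at (4, 0).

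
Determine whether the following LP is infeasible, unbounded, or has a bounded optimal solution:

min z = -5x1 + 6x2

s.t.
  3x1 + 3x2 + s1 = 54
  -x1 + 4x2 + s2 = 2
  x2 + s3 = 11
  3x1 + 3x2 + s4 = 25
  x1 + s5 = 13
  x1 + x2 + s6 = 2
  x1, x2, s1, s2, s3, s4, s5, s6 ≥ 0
The point (2, 0) satisfies every constraint, so the LP is feasible; the constraints give x1 ≤ 13 and x2 ≤ 11, which with x1, x2 ≥ 0 keep the feasible region inside a bounded box. A feasible, bounded LP attains a finite optimum at a vertex.

Evaluating z = -5x1 + 6x2 at each vertex:
  (0, 0): z = 0
  (2, 0): z = -10
  (1.2, 0.8): z = -1.2
  (0, 0.5): z = 3

Feasible with finite optimum z* = -10 at (2, 0).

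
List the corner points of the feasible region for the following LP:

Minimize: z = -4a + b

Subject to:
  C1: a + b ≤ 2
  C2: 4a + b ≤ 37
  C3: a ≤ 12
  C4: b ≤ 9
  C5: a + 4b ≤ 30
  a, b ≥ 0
Each vertex is the intersection of two constraint boundaries that also satisfies all remaining constraints:
  a = 0 and b = 0 → (0, 0)
  a + b = 2 and b = 0 → (2, 0)
  a + b = 2 and a = 0 → (0, 2)

Vertices: (0, 0), (2, 0), (0, 2)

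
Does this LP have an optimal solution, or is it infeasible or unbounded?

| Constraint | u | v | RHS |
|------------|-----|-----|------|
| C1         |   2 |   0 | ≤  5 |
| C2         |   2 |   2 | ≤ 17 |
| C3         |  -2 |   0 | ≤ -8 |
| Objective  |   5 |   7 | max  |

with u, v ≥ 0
C1 requires 2u ≤ 5, while C3 (-2u ≤ -8) is equivalent to 2u ≥ 8. Together they would need 8 ≤ 2u ≤ 5, which is impossible since 8 > 5. No point satisfies all constraints.

The feasible region is empty; the LP is infeasible.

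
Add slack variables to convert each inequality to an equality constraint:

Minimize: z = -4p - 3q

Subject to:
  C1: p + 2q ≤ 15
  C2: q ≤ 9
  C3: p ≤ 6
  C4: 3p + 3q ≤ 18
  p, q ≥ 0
min z = -4p - 3q

s.t.
  p + 2q + s1 = 15
  q + s2 = 9
  p + s3 = 6
  3p + 3q + s4 = 18
  p, q, s1, s2, s3, s4 ≥ 0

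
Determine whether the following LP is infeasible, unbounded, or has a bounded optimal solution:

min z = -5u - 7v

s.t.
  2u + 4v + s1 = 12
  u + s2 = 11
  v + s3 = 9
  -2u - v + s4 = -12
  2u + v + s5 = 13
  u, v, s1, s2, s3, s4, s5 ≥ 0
The point (6, 0) satisfies every constraint, so the LP is feasible; the constraints give u ≤ 11 and v ≤ 9, which with u, v ≥ 0 keep the feasible region inside a bounded box. A feasible, bounded LP attains a finite optimum at a vertex.

The LP has an optimal solution: (6, 0) with z = -30.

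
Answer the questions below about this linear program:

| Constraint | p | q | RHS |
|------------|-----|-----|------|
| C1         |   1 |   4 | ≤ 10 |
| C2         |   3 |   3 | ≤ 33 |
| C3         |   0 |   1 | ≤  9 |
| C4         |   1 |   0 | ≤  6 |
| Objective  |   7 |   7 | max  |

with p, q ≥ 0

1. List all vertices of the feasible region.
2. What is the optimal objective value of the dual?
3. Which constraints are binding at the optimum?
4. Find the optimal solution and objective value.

1. (0, 0), (6, 0), (6, 1), (0, 2.5)
2. 49 (by strong duality, equal to the primal optimum)
3. C1, C4
4. p = 6, q = 1, z = 49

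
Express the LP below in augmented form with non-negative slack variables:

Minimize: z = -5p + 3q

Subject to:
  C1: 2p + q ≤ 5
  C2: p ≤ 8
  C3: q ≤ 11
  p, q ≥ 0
min z = -5p + 3q

s.t.
  2p + q + s1 = 5
  p + s2 = 8
  q + s3 = 11
  p, q, s1, s2, s3 ≥ 0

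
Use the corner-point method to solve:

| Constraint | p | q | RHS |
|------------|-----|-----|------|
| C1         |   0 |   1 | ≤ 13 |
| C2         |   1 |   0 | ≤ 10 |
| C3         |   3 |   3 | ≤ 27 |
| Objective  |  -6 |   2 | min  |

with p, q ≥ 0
Each vertex is the intersection of two constraint boundaries that also satisfies all remaining constraints:
  p = 0 and q = 0 → (0, 0)
  3p + 3q = 27 and q = 0 → (9, 0)
  3p + 3q = 27 and p = 0 → (0, 9)

Evaluating z = -6p + 2q at each vertex:
  (0, 0): z = 0
  (9, 0): z = -54
  (0, 9): z = 18

The minimum is at (9, 0) with z = -54.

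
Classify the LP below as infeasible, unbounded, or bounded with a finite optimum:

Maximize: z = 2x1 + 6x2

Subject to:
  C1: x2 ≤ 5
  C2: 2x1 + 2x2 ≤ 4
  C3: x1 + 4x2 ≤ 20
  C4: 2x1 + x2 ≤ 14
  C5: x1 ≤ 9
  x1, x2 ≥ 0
The point (0, 2) satisfies every constraint, so the LP is feasible; the constraints give x1 ≤ 9 and x2 ≤ 5, which with x1, x2 ≥ 0 keep the feasible region inside a bounded box. A feasible, bounded LP attains a finite optimum at a vertex.

Evaluating z = 2x1 + 6x2 at each vertex:
  (0, 0): z = 0
  (2, 0): z = 4
  (0, 2): z = 12

Feasible with finite optimum z* = 12 at (0, 2).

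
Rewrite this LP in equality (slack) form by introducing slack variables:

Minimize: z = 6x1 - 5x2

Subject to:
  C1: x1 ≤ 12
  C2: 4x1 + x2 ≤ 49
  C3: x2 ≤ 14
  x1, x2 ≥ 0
min z = 6x1 - 5x2

s.t.
  x1 + s1 = 12
  4x1 + x2 + s2 = 49
  x2 + s3 = 14
  x1, x2, s1, s2, s3 ≥ 0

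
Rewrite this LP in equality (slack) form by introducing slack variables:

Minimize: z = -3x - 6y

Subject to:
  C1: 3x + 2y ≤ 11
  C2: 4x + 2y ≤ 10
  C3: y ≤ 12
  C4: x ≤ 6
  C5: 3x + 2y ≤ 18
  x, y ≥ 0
min z = -3x - 6y

s.t.
  3x + 2y + s1 = 11
  4x + 2y + s2 = 10
  y + s3 = 12
  x + s4 = 6
  3x + 2y + s5 = 18
  x, y, s1, s2, s3, s4, s5 ≥ 0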